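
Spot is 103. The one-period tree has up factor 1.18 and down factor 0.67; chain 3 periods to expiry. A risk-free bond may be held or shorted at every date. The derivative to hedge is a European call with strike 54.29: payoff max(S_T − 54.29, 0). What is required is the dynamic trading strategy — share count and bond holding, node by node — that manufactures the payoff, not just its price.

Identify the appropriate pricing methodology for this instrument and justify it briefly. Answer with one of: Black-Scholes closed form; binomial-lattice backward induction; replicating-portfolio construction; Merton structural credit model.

Key observation: the mandate to exhibit the hedge at every date and state singles out the replicating-portfolio construction on the 3-period tree with factors 1.18 and 0.67 from 103.

framework: replicating-portfolio construction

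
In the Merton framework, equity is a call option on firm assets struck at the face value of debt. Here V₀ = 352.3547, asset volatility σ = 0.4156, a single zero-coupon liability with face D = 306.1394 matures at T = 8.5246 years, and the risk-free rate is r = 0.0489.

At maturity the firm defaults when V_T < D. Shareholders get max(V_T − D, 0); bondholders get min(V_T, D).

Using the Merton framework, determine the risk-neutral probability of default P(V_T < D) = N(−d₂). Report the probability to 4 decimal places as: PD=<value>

Apply the equity-as-call identities (strike 306.1394, horizon 8.5246 years):
d₁ = [ln(V₀/D) + (r + σ²/2)T] / (σ√T)
   = [ln(352.3547/306.1394) + (0.0489 + 0.5·0.4156²)·8.5246] / (0.4156·√8.5246)
   = [0.140598 + 1.153052] / 1.213424 = 1.066115
d₂ = d₁ − σ√T = 1.066115 − 1.213424 = -0.147309
risk-neutral PD = N(−d₂) = N(0.147309) = 0.558556

PD=0.5586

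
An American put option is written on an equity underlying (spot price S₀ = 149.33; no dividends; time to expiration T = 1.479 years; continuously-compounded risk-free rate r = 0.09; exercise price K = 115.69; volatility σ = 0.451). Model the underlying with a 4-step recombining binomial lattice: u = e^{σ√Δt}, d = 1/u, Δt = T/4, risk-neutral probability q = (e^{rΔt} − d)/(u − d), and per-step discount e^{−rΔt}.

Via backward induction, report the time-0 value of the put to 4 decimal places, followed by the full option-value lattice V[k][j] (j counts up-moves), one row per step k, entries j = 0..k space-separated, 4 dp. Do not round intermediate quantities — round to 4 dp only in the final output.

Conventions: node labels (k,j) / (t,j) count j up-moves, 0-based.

params: Δt=0.36975 u=1.31553 d=0.76015 q=0.49279 e^(-rΔt)=0.96727
t_4 payoffs: 65.8310 29.4030 0.0000 0.0000 0.0000
k=3: node(3,0) S=65.5910 payoff=50.0990 vs cont=46.3124 → 50.0990 [stop]  node(3,1) S=113.5132 payoff=2.1768 vs cont=14.4253 → 14.4253 [wait]  node(3,2) S=196.4481 payoff=0.0000 vs cont=0.0000 → 0.0000 [wait]  node(3,3) S=339.9771 payoff=0.0000 vs cont=0.0000 → 0.0000 [wait]
k=2: node(2,0) S=86.2870 payoff=29.4030 vs cont=31.4549 → 31.4549 [wait]  node(2,1) S=149.3300 payoff=0.0000 vs cont=7.0771 → 7.0771 [wait]  node(2,2) S=258.4335 payoff=0.0000 vs cont=0.0000 → 0.0000 [wait]
k=1: node(1,0) S=113.5132 payoff=2.1768 vs cont=18.8054 → 18.8054 [wait]  node(1,1) S=196.4481 payoff=0.0000 vs cont=3.4721 → 3.4721 [wait]
k=0: node(0,0) S=149.3300 payoff=0.0000 vs cont=10.8811 → 10.8811 [wait]

price = 10.8811
tree:
10.8811
18.8054 3.4721
31.4549 7.0771 0.0000
50.0990 14.4253 0.0000 0.0000
65.8310 29.4030 0.0000 0.0000 0.0000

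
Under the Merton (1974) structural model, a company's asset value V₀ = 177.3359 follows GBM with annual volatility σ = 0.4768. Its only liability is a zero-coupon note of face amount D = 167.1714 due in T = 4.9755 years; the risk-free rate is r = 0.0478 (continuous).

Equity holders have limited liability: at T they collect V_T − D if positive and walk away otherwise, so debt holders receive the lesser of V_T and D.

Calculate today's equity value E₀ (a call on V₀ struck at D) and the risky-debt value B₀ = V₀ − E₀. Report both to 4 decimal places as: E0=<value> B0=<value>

E0=87.5729 B0=89.7630

Equity is a call on the firm's assets struck at D = 167.1714:
d₁ = [ln(V₀/D) + (r + σ²/2)T] / (σ√T)
   = [ln(177.3359/167.1714) + (0.0478 + 0.5·0.4768²)·4.9755] / (0.4768·√4.9755)
   = [0.059026 + 0.803390] / 1.063542 = 0.810890
d₂ = d₁ − σ√T = 0.810890 − 1.063542 = -0.252652
N(d₁) = 0.791286,  N(d₂) = 0.400269,  e^(−rT) = 0.788338
E₀ = V₀·N(d₁) − D·e^(−rT)·N(d₂)
   = 177.3359·0.791286 − 167.1714·0.788338·0.400269 = 87.572944
B₀ = V₀ − E₀ = 177.3359 − 87.572944 = 89.762956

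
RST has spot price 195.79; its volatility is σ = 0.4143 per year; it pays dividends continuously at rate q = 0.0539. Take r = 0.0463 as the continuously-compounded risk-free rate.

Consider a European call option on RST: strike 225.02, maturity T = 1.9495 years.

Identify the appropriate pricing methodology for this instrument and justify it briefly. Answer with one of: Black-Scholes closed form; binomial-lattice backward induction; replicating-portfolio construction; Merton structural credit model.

Key observation: the strike-225.02 call on RST is European-exercise on a continuously-modelled lognormal underlying, so its value is a single closed-form evaluation.

framework: Black-Scholes closed form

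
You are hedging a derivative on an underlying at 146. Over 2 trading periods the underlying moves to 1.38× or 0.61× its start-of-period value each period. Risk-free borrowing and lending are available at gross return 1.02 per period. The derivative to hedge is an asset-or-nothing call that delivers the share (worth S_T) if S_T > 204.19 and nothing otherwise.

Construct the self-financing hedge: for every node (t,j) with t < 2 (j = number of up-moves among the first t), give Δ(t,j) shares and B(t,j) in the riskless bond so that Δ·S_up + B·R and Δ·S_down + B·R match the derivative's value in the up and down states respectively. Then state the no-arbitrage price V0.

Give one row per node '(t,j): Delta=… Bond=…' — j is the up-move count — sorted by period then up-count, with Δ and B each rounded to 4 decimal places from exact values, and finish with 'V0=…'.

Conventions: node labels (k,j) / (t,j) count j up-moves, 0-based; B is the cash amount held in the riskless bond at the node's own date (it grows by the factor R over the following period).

Arbitrage-free pricing uses the up-move probability p* = (R−d)/(u−d) = 0.5325, discounting each step at R = 1.02.
Payoffs at expiry: V(2,0)=0.0000, V(2,1)=0.0000, V(2,2)=278.0424
Node (1,0) S=89.0600: V=(p*·0.0000+(1−p*)·0.0000)/1.02=0.0000; Δ=(0.0000−0.0000)/(122.9028−54.3266)=0.0000; B=V−Δ·S=0.0000
Node (1,1) S=201.4800: V=(p*·278.0424+(1−p*)·0.0000)/1.02=145.1456; Δ=(278.0424−0.0000)/(278.0424−122.9028)=1.7922; B=V−Δ·S=-215.9484
Node (0,0) S=146.0000: V=(p*·145.1456+(1−p*)·0.0000)/1.02=75.7699; Δ=(145.1456−0.0000)/(201.4800−89.0600)=1.2911; B=V−Δ·S=-112.7309
Check: Δ(0,0)·S0 + B(0,0) = 75.7699 = V0.

(0,0): Delta=1.2911 Bond=-112.7309
(1,0): Delta=0.0000 Bond=0.0000
(1,1): Delta=1.7922 Bond=-215.9484
V0=75.7699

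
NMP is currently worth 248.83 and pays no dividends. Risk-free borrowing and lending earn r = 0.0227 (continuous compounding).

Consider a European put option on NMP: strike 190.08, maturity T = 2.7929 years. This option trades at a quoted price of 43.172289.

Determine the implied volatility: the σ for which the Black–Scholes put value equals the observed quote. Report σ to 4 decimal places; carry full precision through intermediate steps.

At σ = 0.5349 the Black–Scholes value reproduces the quote:
σ√T = 0.5349·√2.7929 = 0.893923
d₁ = (ln(S/K) + (r+σ²/2)T) / (σ√T) = (ln(248.83/190.08) + (0.0227+0.5349²/2)·2.7929) / 0.893923 = (0.269325 + 0.462948) / 0.893923 = 0.819168
d₂ = d₁ − σ√T = 0.819168 − 0.893923 = -0.074756
e^{−rT} = 0.938569
N(−d₁) = 0.206345,  N(−d₂) = 0.529795
V = K·e^{−rT}·N(−d₂) − S·N(−d₁) = 94.517201 − 51.344913 = 43.172289 (equal to the quote); since ∂V/∂σ > 0 for all σ, the implied volatility is unique

sigma = 0.5349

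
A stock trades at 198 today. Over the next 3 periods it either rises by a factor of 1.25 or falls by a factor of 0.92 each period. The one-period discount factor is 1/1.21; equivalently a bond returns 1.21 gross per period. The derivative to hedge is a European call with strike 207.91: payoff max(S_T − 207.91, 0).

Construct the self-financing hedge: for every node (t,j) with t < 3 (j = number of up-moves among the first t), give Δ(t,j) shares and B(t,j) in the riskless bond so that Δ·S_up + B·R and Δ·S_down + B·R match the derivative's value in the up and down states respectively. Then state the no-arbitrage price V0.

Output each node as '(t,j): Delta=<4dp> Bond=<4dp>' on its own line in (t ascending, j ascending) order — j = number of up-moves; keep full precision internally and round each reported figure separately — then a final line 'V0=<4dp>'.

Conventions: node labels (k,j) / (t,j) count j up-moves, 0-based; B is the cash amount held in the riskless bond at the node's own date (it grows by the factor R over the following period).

Since d<R<u, set p* = (R−d)/(u−d) = 0.8788; price each node as the discounted p*-expectation of its children.
Payoffs at expiry: V(3,0)=0.0000, V(3,1)=1.5740, V(3,2)=76.7150, V(3,3)=178.8088
  t=2,j=0: stock 167.5872 → up 209.4840 (V=1.5740), down 154.1802 (V=0.0000). Price 1.1432; hedge Δ=0.0285, bond B=-3.6265.
  t=2,j=1: stock 227.7000 → up 284.6250 (V=76.7150), down 209.4840 (V=1.5740). Price 55.8736; hedge Δ=1.0000, bond B=-171.8264.
  t=2,j=2: stock 309.3750 → up 386.7188 (V=178.8088), down 284.6250 (V=76.7150). Price 137.5486; hedge Δ=1.0000, bond B=-171.8264.
  t=1,j=0: stock 182.1600 → up 227.7000 (V=55.8736), down 167.5872 (V=1.1432). Price 40.6939; hedge Δ=0.9105, bond B=-125.1559.
  t=1,j=1: stock 247.5000 → up 309.3750 (V=137.5486), down 227.7000 (V=55.8736). Price 105.4947; hedge Δ=1.0000, bond B=-142.0053.
  t=0,j=0: stock 198.0000 → up 247.5000 (V=105.4947), down 182.1600 (V=40.6939). Price 80.6942; hedge Δ=0.9917, bond B=-115.6719.
Check: Δ(0,0)·S0 + B(0,0) = 80.6942 = V0.

(0,0): Delta=0.9917 Bond=-115.6719
(1,0): Delta=0.9105 Bond=-125.1559
(1,1): Delta=1.0000 Bond=-142.0053
(2,0): Delta=0.0285 Bond=-3.6265
(2,1): Delta=1.0000 Bond=-171.8264
(2,2): Delta=1.0000 Bond=-171.8264
V0=80.6942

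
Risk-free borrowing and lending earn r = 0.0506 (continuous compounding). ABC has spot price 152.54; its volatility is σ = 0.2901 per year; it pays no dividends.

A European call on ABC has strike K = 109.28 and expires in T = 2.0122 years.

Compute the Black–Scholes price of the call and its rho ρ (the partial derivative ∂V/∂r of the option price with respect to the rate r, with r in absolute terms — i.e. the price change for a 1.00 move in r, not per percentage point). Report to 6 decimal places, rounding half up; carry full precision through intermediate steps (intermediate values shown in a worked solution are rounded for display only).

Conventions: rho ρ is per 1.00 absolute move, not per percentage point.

σ√T = 0.2901·√2.0122 = 0.411513
d₁ = (ln(S/K) + (r+σ²/2)T) / (σ√T) = (ln(152.54/109.28) + (0.0506+0.2901²/2)·2.0122) / 0.411513 = (0.333513 + 0.186489) / 0.411513 = 1.263636
d₂ = d₁ − σ√T = 1.263636 − 0.411513 = 0.852123
e^{−rT} = 0.903195
N(d₁) = 0.896820,  N(d₂) = 0.802927
Call price V = S·N(d₁) − K·e^{−rT}·N(d₂) = 136.800857 − 79.249780 = 57.551077
ρ = K·T·e^{−rT}·N(d₂) = 159.466408

price = 57.551077
ρ = 159.466408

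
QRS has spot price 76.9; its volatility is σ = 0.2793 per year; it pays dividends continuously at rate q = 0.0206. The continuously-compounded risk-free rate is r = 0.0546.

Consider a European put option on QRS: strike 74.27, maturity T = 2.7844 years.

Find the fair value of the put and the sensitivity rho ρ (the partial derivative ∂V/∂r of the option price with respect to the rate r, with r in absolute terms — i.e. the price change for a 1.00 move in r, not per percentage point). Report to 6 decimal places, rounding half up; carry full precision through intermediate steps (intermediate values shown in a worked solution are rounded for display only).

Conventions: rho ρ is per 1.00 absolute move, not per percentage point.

price = 8.630648
ρ = -85.644251

σ√T = 0.2793·√2.7844 = 0.466055
d₁ = (ln(S/K) + (r−q+σ²/2)T) / (σ√T) = (ln(76.9/74.27) + (0.0546−0.0206+0.2793²/2)·2.7844) / 0.466055 = (0.034799 + 0.203273) / 0.466055 = 0.510824
d₂ = d₁ − σ√T = 0.510824 − 0.466055 = 0.044769
e^{−rT} = 0.858964
e^{−qT} = 0.944255
N(−d₁) = 0.304737,  N(−d₂) = 0.482146
Put price V = K·e^{−rT}·N(−d₂) − S·e^{−qT}·N(−d₁) = 30.758602 − 22.127954 = 8.630648
ρ = −K·T·e^{−rT}·N(−d₂) = -85.644251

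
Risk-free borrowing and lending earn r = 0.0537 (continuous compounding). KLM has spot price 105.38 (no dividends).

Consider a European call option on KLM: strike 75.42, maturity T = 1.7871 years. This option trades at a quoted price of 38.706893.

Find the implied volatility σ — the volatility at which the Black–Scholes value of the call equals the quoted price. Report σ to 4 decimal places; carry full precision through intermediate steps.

At σ = 0.2753 the Black–Scholes value reproduces the quote:
σ√T = 0.2753·√1.7871 = 0.368028
d₁ = (ln(S/K) + (r+σ²/2)T) / (σ√T) = (ln(105.38/75.42) + (0.0537+0.2753²/2)·1.7871) / 0.368028 = (0.334500 + 0.163690) / 0.368028 = 1.353675
d₂ = d₁ − σ√T = 1.353675 − 0.368028 = 0.985647
e^{−rT} = 0.908494
N(d₁) = 0.912080,  N(d₂) = 0.837847
V = S·N(d₁) − K·e^{−rT}·N(d₂) = 96.114978 − 57.408085 = 38.706893 (the quoted price), and the Black–Scholes price is strictly increasing in σ, so σ is unique

sigma = 0.2753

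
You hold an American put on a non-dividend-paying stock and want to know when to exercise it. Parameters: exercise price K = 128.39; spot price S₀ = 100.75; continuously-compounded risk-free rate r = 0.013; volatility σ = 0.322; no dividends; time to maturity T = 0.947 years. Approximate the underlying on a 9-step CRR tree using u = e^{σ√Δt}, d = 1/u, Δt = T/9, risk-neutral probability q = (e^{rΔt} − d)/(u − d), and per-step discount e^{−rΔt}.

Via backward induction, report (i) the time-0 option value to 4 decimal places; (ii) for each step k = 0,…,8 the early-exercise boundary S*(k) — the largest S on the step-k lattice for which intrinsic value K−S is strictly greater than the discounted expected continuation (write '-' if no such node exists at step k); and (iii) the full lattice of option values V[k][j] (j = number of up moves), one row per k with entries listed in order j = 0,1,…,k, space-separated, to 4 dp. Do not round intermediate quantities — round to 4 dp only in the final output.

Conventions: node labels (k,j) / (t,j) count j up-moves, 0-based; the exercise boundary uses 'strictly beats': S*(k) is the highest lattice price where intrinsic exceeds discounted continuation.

price = 31.3834
boundary = - - - 73.6476 81.7562 73.6476 81.7562 90.7576 100.7500
tree:
31.3834
38.8569 23.3911
46.7749 30.4054 15.8726
54.7424 38.2922 21.9634 9.3314
62.0468 46.6338 29.3810 14.0048 4.3042
68.6268 54.7424 37.8130 20.3465 7.1870 1.1991
74.5541 62.0468 46.6338 28.3821 11.7149 2.3111 0.0000
79.8936 68.6268 54.7424 37.6324 18.4599 4.4544 0.0000 0.0000
84.7035 74.5541 62.0468 46.6338 27.6400 8.5854 0.0000 0.0000 0.0000
89.0363 79.8936 68.6268 54.7424 37.6324 16.5474 0.0000 0.0000 0.0000 0.0000

params: Δt=0.10522 u=1.11010 d=0.90082 q=0.48045 e^(-rΔt)=0.99863
t_9 payoffs: 89.0363 79.8936 68.6268 54.7424 37.6324 16.5474 0.0000 0.0000 0.0000 0.0000
t_8: node(8,0) S=43.6865 payoff=84.7035 vs cont=84.5280 → 84.7035 [stop]  node(8,1) S=53.8359 payoff=74.5541 vs cont=74.3786 → 74.5541 [stop]  node(8,2) S=66.3432 payoff=62.0468 vs cont=61.8713 → 62.0468 [stop]  node(8,3) S=81.7562 payoff=46.6338 vs cont=46.4583 → 46.6338 [stop]  node(8,4) S=100.7500 payoff=27.6400 vs cont=27.4645 → 27.6400 [stop]  node(8,5) S=124.1565 payoff=4.2335 vs cont=8.5854 → 8.5854 [wait]  node(8,6) S=153.0008 payoff=0.0000 vs cont=0.0000 → 0.0000 [wait]  node(8,7) S=188.5464 payoff=0.0000 vs cont=0.0000 → 0.0000 [wait]  node(8,8) S=232.3499 payoff=0.0000 vs cont=0.0000 → 0.0000 [wait]  ⇒ S*(8)=100.7500
t_7: node(7,0) S=48.4964 payoff=79.8936 vs cont=79.7181 → 79.8936 [stop]  node(7,1) S=59.7632 payoff=68.6268 vs cont=68.4513 → 68.6268 [stop]  node(7,2) S=73.6476 payoff=54.7424 vs cont=54.5669 → 54.7424 [stop]  node(7,3) S=90.7576 payoff=37.6324 vs cont=37.4569 → 37.6324 [stop]  node(7,4) S=111.8426 payoff=16.5474 vs cont=18.4599 → 18.4599 [wait]  node(7,5) S=137.8261 payoff=0.0000 vs cont=4.4544 → 4.4544 [wait]  node(7,6) S=169.8462 payoff=0.0000 vs cont=0.0000 → 0.0000 [wait]  node(7,7) S=209.3053 payoff=0.0000 vs cont=0.0000 → 0.0000 [wait]  ⇒ S*(7)=90.7576
t_6: node(6,0) S=53.8359 payoff=74.5541 vs cont=74.3786 → 74.5541 [stop]  node(6,1) S=66.3432 payoff=62.0468 vs cont=61.8713 → 62.0468 [stop]  node(6,2) S=81.7562 payoff=46.6338 vs cont=46.4583 → 46.6338 [stop]  node(6,3) S=100.7500 payoff=27.6400 vs cont=28.3821 → 28.3821 [wait]  node(6,4) S=124.1565 payoff=4.2335 vs cont=11.7149 → 11.7149 [wait]  node(6,5) S=153.0008 payoff=0.0000 vs cont=2.3111 → 2.3111 [wait]  node(6,6) S=188.5464 payoff=0.0000 vs cont=0.0000 → 0.0000 [wait]  ⇒ S*(6)=81.7562
t_5: node(5,0) S=59.7632 payoff=68.6268 vs cont=68.4513 → 68.6268 [stop]  node(5,1) S=73.6476 payoff=54.7424 vs cont=54.5669 → 54.7424 [stop]  node(5,2) S=90.7576 payoff=37.6324 vs cont=37.8130 → 37.8130 [wait]  node(5,3) S=111.8426 payoff=16.5474 vs cont=20.3465 → 20.3465 [wait]  node(5,4) S=137.8261 payoff=0.0000 vs cont=7.1870 → 7.1870 [wait]  node(5,5) S=169.8462 payoff=0.0000 vs cont=1.1991 → 1.1991 [wait]  ⇒ S*(5)=73.6476
t_4: node(4,0) S=66.3432 payoff=62.0468 vs cont=61.8713 → 62.0468 [stop]  node(4,1) S=81.7562 payoff=46.6338 vs cont=46.5449 → 46.6338 [stop]  node(4,2) S=100.7500 payoff=27.6400 vs cont=29.3810 → 29.3810 [wait]  node(4,3) S=124.1565 payoff=4.2335 vs cont=14.0048 → 14.0048 [wait]  node(4,4) S=153.0008 payoff=0.0000 vs cont=4.3042 → 4.3042 [wait]  ⇒ S*(4)=81.7562
t_3: node(3,0) S=73.6476 payoff=54.7424 vs cont=54.5669 → 54.7424 [stop]  node(3,1) S=90.7576 payoff=37.6324 vs cont=38.2922 → 38.2922 [wait]  node(3,2) S=111.8426 payoff=16.5474 vs cont=21.9634 → 21.9634 [wait]  node(3,3) S=137.8261 payoff=0.0000 vs cont=9.3314 → 9.3314 [wait]  ⇒ S*(3)=73.6476
t_2: node(2,0) S=81.7562 payoff=46.6338 vs cont=46.7749 → 46.7749 [wait]  node(2,1) S=100.7500 payoff=27.6400 vs cont=30.4054 → 30.4054 [wait]  node(2,2) S=124.1565 payoff=4.2335 vs cont=15.8726 → 15.8726 [wait]  ⇒ S*(2)=-
t_1: node(1,0) S=90.7576 payoff=37.6324 vs cont=38.8569 → 38.8569 [wait]  node(1,1) S=111.8426 payoff=16.5474 vs cont=23.3911 → 23.3911 [wait]  ⇒ S*(1)=-
t_0: node(0,0) S=100.7500 payoff=27.6400 vs cont=31.3834 → 31.3834 [wait]  ⇒ S*(0)=-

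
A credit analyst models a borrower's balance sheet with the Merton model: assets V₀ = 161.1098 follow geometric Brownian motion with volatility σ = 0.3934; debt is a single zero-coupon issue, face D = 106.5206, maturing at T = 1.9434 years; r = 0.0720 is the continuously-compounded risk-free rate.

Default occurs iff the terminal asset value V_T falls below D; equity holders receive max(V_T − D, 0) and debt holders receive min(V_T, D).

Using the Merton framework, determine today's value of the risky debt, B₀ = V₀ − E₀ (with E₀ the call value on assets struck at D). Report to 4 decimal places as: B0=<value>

B0=87.2607

Equity is a call on the firm's assets struck at D = 106.5206:
d₁ = [ln(V₀/D) + (r + σ²/2)T] / (σ√T)
   = [ln(161.1098/106.5206) + (0.0720 + 0.5·0.3934²)·1.9434] / (0.3934·√1.9434)
   = [0.413748 + 0.290309] / 0.548423 = 1.283784
d₂ = d₁ − σ√T = 1.283784 − 0.548423 = 0.735361
N(d₁) = 0.900391,  N(d₂) = 0.768940,  e^(−rT) = 0.869424
E₀ = V₀·N(d₁) − D·e^(−rT)·N(d₂)
   = 161.1098·0.900391 − 106.5206·0.869424·0.768940 = 73.849122
B₀ = V₀ − E₀ = 161.1098 − 73.849122 = 87.260678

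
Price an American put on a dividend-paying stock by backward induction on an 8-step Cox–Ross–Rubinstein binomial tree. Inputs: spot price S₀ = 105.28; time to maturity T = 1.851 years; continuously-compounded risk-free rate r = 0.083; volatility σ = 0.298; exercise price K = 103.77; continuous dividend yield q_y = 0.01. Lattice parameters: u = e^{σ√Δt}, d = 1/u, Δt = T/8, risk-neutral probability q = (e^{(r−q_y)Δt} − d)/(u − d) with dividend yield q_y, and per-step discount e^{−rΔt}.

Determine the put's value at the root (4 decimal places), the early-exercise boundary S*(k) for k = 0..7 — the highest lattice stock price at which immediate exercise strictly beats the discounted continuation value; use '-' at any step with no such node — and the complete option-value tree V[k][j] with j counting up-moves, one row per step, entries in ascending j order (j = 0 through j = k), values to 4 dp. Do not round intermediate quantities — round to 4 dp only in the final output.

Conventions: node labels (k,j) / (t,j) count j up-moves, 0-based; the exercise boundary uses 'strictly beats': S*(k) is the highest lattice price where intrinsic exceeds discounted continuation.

price = 10.6935
boundary = - - 79.0388 68.4837 79.0388 68.4837 79.0388 91.2206
tree:
10.6935
16.5376 5.7690
24.7312 9.6904 2.4125
35.2863 15.7835 4.5020 0.5994
44.4318 24.7312 8.2217 1.2822 0.0000
52.3559 35.2863 14.5742 2.7427 0.0000 0.0000
59.2219 44.4318 24.7312 5.8668 0.0000 0.0000 0.0000
65.1710 52.3559 35.2863 12.5494 0.0000 0.0000 0.0000 0.0000
70.3256 59.2219 44.4318 24.7312 0.0000 0.0000 0.0000 0.0000 0.0000

Δt=0.23137, u=1.15412, d=0.86646, q=0.52344, disc=e^(-rΔt)=0.98098
k=8 terminal: V=max(K-S,0) → 70.3256 59.2219 44.4318 24.7312 0.0000 0.0000 0.0000 0.0000 0.0000
k=7: j=0 S=38.5990 intr=65.1710 cont=63.2864 V=65.1710[EX]; j=1 S=51.4141 intr=52.3559 cont=50.5010 V=52.3559[EX]; j=2 S=68.4837 intr=35.2863 cont=33.4707 V=35.2863[EX]; j=3 S=91.2206 intr=12.5494 cont=11.5617 V=12.5494[EX]; j=4 S=121.5063 intr=0.0000 cont=0.0000 V=0.0000[hold]; j=5 S=161.8468 intr=0.0000 cont=0.0000 V=0.0000[hold]; j=6 S=215.5807 intr=0.0000 cont=0.0000 V=0.0000[hold]; j=7 S=287.1543 intr=0.0000 cont=0.0000 V=0.0000[hold]  S*(7)=91.2206
k=6: j=0 S=44.5481 intr=59.2219 cont=57.3511 V=59.2219[EX]; j=1 S=59.3382 intr=44.4318 cont=42.5951 V=44.4318[EX]; j=2 S=79.0388 intr=24.7312 cont=22.9401 V=24.7312[EX]; j=3 S=105.2800 intr=0.0000 cont=5.8668 V=5.8668[hold]; j=4 S=140.2334 intr=0.0000 cont=0.0000 V=0.0000[hold]; j=5 S=186.7915 intr=0.0000 cont=0.0000 V=0.0000[hold]; j=6 S=248.8070 intr=0.0000 cont=0.0000 V=0.0000[hold]  S*(6)=79.0388
k=5: j=0 S=51.4141 intr=52.3559 cont=50.5010 V=52.3559[EX]; j=1 S=68.4837 intr=35.2863 cont=33.4707 V=35.2863[EX]; j=2 S=91.2206 intr=12.5494 cont=14.5742 V=14.5742[hold]; j=3 S=121.5063 intr=0.0000 cont=2.7427 V=2.7427[hold]; j=4 S=161.8468 intr=0.0000 cont=0.0000 V=0.0000[hold]; j=5 S=215.5807 intr=0.0000 cont=0.0000 V=0.0000[hold]  S*(5)=68.4837
k=4: j=0 S=59.3382 intr=44.4318 cont=42.5951 V=44.4318[EX]; j=1 S=79.0388 intr=24.7312 cont=23.9798 V=24.7312[EX]; j=2 S=105.2800 intr=0.0000 cont=8.2217 V=8.2217[hold]; j=3 S=140.2334 intr=0.0000 cont=1.2822 V=1.2822[hold]; j=4 S=186.7915 intr=0.0000 cont=0.0000 V=0.0000[hold]  S*(4)=79.0388
k=3: j=0 S=68.4837 intr=35.2863 cont=33.4707 V=35.2863[EX]; j=1 S=91.2206 intr=12.5494 cont=15.7835 V=15.7835[hold]; j=2 S=121.5063 intr=0.0000 cont=4.5020 V=4.5020[hold]; j=3 S=161.8468 intr=0.0000 cont=0.5994 V=0.5994[hold]  S*(3)=68.4837
k=2: j=0 S=79.0388 intr=24.7312 cont=24.6007 V=24.7312[EX]; j=1 S=105.2800 intr=0.0000 cont=9.6904 V=9.6904[hold]; j=2 S=140.2334 intr=0.0000 cont=2.4125 V=2.4125[hold]  S*(2)=79.0388
k=1: j=0 S=91.2206 intr=12.5494 cont=16.5376 V=16.5376[hold]; j=1 S=121.5063 intr=0.0000 cont=5.7690 V=5.7690[hold]  S*(1)=-
k=0: j=0 S=105.2800 intr=0.0000 cont=10.6935 V=10.6935[hold]  S*(0)=-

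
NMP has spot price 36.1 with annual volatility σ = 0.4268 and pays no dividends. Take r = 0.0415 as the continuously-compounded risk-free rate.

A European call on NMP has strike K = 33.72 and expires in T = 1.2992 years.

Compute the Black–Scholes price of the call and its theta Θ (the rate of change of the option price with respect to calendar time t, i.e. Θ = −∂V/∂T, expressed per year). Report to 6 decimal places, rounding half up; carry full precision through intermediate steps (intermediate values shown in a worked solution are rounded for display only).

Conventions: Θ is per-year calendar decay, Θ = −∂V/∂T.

price = 8.814502
Θ = -3.053384

σ√T = 0.4268·√1.2992 = 0.486477
d₁ = (ln(S/K) + (r+σ²/2)T) / (σ√T) = (ln(36.1/33.72) + (0.0415+0.4268²/2)·1.2992) / 0.486477 = (0.068202 + 0.172247) / 0.486477 = 0.494265
d₂ = d₁ − σ√T = 0.494265 − 0.486477 = 0.007788
e^{−rT} = 0.947511
N(d₁) = 0.689440,  N(d₂) = 0.503107
Call price V = S·N(d₁) − K·e^{−rT}·N(d₂) = 24.888799 − 16.074297 = 8.814502
φ(d₁) = (1/√(2π))·e^{−d₁²/2} = 0.353071
Θ = −S·φ(d₁)·σ/(2√T) − r·K·e^{−rT}·N(d₂) = −2.386300 − 0.667083 = -3.053384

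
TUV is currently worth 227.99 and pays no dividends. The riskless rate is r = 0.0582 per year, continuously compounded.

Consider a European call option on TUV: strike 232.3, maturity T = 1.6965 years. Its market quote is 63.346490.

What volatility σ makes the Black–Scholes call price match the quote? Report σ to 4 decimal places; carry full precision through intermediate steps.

At σ = 0.4833 the Black–Scholes value reproduces the quote:
σ√T = 0.4833·√1.6965 = 0.629497
d₁ = (ln(S/K) + (r+σ²/2)T) / (σ√T) = (ln(227.99/232.3) + (0.0582+0.4833²/2)·1.6965) / 0.629497 = (-0.018728 + 0.296870) / 0.629497 = 0.441848
d₂ = d₁ − σ√T = 0.441848 − 0.629497 = -0.187650
e^{−rT} = 0.905982
N(d₁) = 0.670700,  N(d₂) = 0.425576
V = S·N(d₁) − K·e^{−rT}·N(d₂) = 152.912944 − 89.566454 = 63.346490 (the observed quote) — the price is monotone increasing in volatility, hence this σ is the only solution

sigma = 0.4833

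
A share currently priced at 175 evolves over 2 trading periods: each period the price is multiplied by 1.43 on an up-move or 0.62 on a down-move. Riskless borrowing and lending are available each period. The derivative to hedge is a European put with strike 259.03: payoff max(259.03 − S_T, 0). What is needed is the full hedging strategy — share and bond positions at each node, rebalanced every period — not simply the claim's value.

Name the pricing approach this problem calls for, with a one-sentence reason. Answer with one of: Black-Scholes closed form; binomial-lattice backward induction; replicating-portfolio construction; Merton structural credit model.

framework: replicating-portfolio construction

Key observation: the mandate to exhibit the hedge at every date and state singles out the replicating-portfolio construction on the 2-period tree with factors 1.43 and 0.62 from 175.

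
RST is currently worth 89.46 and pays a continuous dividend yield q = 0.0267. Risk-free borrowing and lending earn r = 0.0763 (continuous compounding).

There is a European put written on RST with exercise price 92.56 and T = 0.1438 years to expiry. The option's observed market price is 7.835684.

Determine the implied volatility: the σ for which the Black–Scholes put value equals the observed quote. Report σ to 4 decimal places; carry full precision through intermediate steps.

At σ = 0.4798 the Black–Scholes value reproduces the quote:
σ√T = 0.4798·√0.1438 = 0.181945
d₁ = (ln(S/K) + (r−q+σ²/2)T) / (σ√T) = (ln(89.46/92.56) + (0.0763−0.0267+0.4798²/2)·0.1438) / 0.181945 = (-0.034065 + 0.023684) / 0.181945 = -0.057056
d₂ = d₁ − σ√T = -0.057056 − 0.181945 = -0.239001
e^{−rT} = 0.989088
e^{−qT} = 0.996168
N(−d₁) = 0.522750,  N(−d₂) = 0.594448
V = K·e^{−rT}·N(−d₂) − S·e^{−qT}·N(−d₁) = 54.421665 − 46.585981 = 7.835684 (equal to the quote); since ∂V/∂σ > 0 for all σ, the implied volatility is unique

sigma = 0.4798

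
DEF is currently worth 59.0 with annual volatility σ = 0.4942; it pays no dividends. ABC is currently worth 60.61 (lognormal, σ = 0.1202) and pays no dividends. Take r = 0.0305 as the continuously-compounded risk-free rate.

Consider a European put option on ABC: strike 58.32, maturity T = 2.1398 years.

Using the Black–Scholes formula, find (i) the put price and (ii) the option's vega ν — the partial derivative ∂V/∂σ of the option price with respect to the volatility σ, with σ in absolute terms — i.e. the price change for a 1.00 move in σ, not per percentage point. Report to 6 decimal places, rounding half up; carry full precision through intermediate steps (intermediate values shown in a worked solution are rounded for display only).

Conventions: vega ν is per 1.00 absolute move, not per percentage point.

σ√T = 0.1202·√2.1398 = 0.175829
d₁ = (ln(S/K) + (r+σ²/2)T) / (σ√T) = (ln(60.61/58.32) + (0.0305+0.1202²/2)·2.1398) / 0.175829 = (0.038515 + 0.080722) / 0.175829 = 0.678139
d₂ = d₁ − σ√T = 0.678139 − 0.175829 = 0.502310
e^{−rT} = 0.936820
N(−d₁) = 0.248842,  N(−d₂) = 0.307725
Put price V = K·e^{−rT}·N(−d₂) − S·N(−d₁) = 16.812653 − 15.082299 = 1.730354
φ(d₁) = (1/√(2π))·e^{−d₁²/2} = 0.316993
ν = S·φ(d₁)·√T = 28.104824

price = 1.730354
ν = 28.104824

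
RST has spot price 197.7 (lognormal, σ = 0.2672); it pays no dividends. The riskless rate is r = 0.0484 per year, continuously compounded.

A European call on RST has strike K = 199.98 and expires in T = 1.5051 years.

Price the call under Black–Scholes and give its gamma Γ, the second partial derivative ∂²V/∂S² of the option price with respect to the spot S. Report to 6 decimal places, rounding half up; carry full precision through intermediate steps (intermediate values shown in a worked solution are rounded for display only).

σ√T = 0.2672·√1.5051 = 0.327808
d₁ = (ln(S/K) + (r+σ²/2)T) / (σ√T) = (ln(197.7/199.98) + (0.0484+0.2672²/2)·1.5051) / 0.327808 = (-0.011467 + 0.126576) / 0.327808 = 0.351148
d₂ = d₁ − σ√T = 0.351148 − 0.327808 = 0.023341
e^{−rT} = 0.929743
N(d₁) = 0.637261,  N(d₂) = 0.509311
Call price V = S·N(d₁) − K·e^{−rT}·N(d₂) = 125.986598 − 94.696174 = 31.290424
φ(d₁) = (1/√(2π))·e^{−d₁²/2} = 0.375089
Γ = φ(d₁) / (S·σ·√T) = 0.005788

price = 31.290424
Γ = 0.005788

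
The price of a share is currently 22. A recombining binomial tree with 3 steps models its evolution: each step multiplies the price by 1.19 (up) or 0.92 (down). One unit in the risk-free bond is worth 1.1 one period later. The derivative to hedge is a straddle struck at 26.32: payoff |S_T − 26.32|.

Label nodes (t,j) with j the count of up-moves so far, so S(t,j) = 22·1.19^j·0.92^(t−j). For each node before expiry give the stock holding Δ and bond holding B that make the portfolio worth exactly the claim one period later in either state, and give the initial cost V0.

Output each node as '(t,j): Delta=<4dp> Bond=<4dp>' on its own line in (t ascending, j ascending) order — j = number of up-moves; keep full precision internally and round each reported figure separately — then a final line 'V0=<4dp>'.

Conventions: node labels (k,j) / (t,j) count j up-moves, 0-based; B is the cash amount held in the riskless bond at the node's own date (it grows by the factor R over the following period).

(0,0): Delta=0.3299 Bond=-3.1319
(1,0): Delta=-0.4806 Bond=12.9590
(1,1): Delta=0.6432 Bond=-11.6472
(2,0): Delta=-1.0000 Bond=23.9273
(2,1): Delta=-0.2798 Bond=9.4188
(2,2): Delta=1.0000 Bond=-23.9273
V0=4.1263

The replicating-portfolio and risk-neutral prices coincide; use p* = (1.1−0.92)/(1.19−0.92) = 0.6667 for the latter.
At maturity the claim pays: V(3,0)=9.1889, V(3,1)=4.1612, V(3,2)=2.3419, V(3,3)=10.7535
Node (2,0) S=18.6208: V=(p*·4.1612+(1−p*)·9.1889)/1.1=5.3065; Δ=(4.1612−9.1889)/(22.1588−17.1311)=-1.0000; B=V−Δ·S=23.9273
Node (2,1) S=24.0856: V=(p*·2.3419+(1−p*)·4.1612)/1.1=2.6803; Δ=(2.3419−4.1612)/(28.6619−22.1588)=-0.2798; B=V−Δ·S=9.4188
Node (2,2) S=31.1542: V=(p*·10.7535+(1−p*)·2.3419)/1.1=7.2269; Δ=(10.7535−2.3419)/(37.0735−28.6619)=1.0000; B=V−Δ·S=-23.9273
Node (1,0) S=20.2400: V=(p*·2.6803+(1−p*)·5.3065)/1.1=3.2324; Δ=(2.6803−5.3065)/(24.0856−18.6208)=-0.4806; B=V−Δ·S=12.9590
Node (1,1) S=26.1800: V=(p*·7.2269+(1−p*)·2.6803)/1.1=5.1922; Δ=(7.2269−2.6803)/(31.1542−24.0856)=0.6432; B=V−Δ·S=-11.6472
Node (0,0) S=22.0000: V=(p*·5.1922+(1−p*)·3.2324)/1.1=4.1263; Δ=(5.1922−3.2324)/(26.1800−20.2400)=0.3299; B=V−Δ·S=-3.1319
Verification: the root portfolio costs Δ(0,0)·S0 + B(0,0) = 4.1263, matching V0.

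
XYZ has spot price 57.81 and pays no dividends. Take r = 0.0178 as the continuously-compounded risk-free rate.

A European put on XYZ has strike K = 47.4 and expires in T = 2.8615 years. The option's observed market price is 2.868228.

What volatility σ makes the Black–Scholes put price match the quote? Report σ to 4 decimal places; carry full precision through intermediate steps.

sigma = 0.2216

At σ = 0.2216 the Black–Scholes value reproduces the quote:
σ√T = 0.2216·√2.8615 = 0.374858
d₁ = (ln(S/K) + (r+σ²/2)T) / (σ√T) = (ln(57.81/47.4) + (0.0178+0.2216²/2)·2.8615) / 0.374858 = (0.198540 + 0.121194) / 0.374858 = 0.852946
d₂ = d₁ − σ√T = 0.852946 − 0.374858 = 0.478088
e^{−rT} = 0.950341
N(−d₁) = 0.196845,  N(−d₂) = 0.316294
V = K·e^{−rT}·N(−d₂) − S·N(−d₁) = 14.247818 − 11.379591 = 2.868228 (the observed quote) — the price is monotone increasing in volatility, hence this σ is the only solution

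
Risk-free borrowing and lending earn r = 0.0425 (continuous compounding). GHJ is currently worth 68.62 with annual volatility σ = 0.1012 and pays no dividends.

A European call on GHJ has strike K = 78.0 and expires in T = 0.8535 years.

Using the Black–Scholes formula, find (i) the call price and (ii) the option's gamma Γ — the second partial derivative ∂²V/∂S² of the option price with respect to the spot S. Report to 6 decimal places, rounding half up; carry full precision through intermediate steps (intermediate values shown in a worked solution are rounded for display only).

price = 0.578211
Γ = 0.040139

σ√T = 0.1012·√0.8535 = 0.093494
d₁ = (ln(S/K) + (r+σ²/2)T) / (σ√T) = (ln(68.62/78.0) + (0.0425+0.1012²/2)·0.8535) / 0.093494 = (-0.128125 + 0.040644) / 0.093494 = -0.935684
d₂ = d₁ − σ√T = -0.935684 − 0.093494 = -1.029177
e^{−rT} = 0.964376
N(d₁) = 0.174718,  N(d₂) = 0.151698
Call price V = S·N(d₁) − K·e^{−rT}·N(d₂) = 11.989154 − 11.410943 = 0.578211
φ(d₁) = (1/√(2π))·e^{−d₁²/2} = 0.257512
Γ = φ(d₁) / (S·σ·√T) = 0.040139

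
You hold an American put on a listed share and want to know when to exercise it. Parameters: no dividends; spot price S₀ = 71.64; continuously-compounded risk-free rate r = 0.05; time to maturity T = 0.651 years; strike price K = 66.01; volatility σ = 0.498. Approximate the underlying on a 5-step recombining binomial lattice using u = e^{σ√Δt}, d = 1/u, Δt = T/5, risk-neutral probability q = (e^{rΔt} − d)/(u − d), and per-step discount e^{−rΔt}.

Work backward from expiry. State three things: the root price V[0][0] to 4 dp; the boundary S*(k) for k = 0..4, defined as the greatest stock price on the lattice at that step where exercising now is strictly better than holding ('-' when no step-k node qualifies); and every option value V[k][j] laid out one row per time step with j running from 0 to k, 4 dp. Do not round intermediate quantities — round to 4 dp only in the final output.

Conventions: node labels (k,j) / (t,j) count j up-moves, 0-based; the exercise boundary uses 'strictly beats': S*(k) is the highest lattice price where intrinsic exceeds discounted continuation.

Δt=0.13020, u=1.19685, d=0.83553, q=0.47327, disc=e^(-rΔt)=0.99351
k=5 terminal: V=max(K-S,0) → 36.8388 24.2236 6.1530 0.0000 0.0000 0.0000
k=4: j=0 S=34.9136 intr=31.0964 cont=30.6681 V=31.0964[EX]; j=1 S=50.0121 intr=15.9979 cont=15.5696 V=15.9979[EX]; j=2 S=71.6400 intr=0.0000 cont=3.2199 V=3.2199[hold]; j=3 S=102.6210 intr=0.0000 cont=0.0000 V=0.0000[hold]; j=4 S=146.9999 intr=0.0000 cont=0.0000 V=0.0000[hold]  S*(4)=50.0121
k=3: j=0 S=41.7864 intr=24.2236 cont=23.7953 V=24.2236[EX]; j=1 S=59.8570 intr=6.1530 cont=9.8859 V=9.8859[hold]; j=2 S=85.7425 intr=0.0000 cont=1.6850 V=1.6850[hold]; j=3 S=122.8221 intr=0.0000 cont=0.0000 V=0.0000[hold]  S*(3)=41.7864
k=2: j=0 S=50.0121 intr=15.9979 cont=17.3248 V=17.3248[hold]; j=1 S=71.6400 intr=0.0000 cont=5.9657 V=5.9657[hold]; j=2 S=102.6210 intr=0.0000 cont=0.8818 V=0.8818[hold]  S*(2)=-
k=1: j=0 S=59.8570 intr=6.1530 cont=11.8713 V=11.8713[hold]; j=1 S=85.7425 intr=0.0000 cont=3.5365 V=3.5365[hold]  S*(1)=-
k=0: j=0 S=71.6400 intr=0.0000 cont=7.8752 V=7.8752[hold]  S*(0)=-

price = 7.8752
boundary = - - - 41.7864 50.0121
tree:
7.8752
11.8713 3.5365
17.3248 5.9657 0.8818
24.2236 9.8859 1.6850 0.0000
31.0964 15.9979 3.2199 0.0000 0.0000
36.8388 24.2236 6.1530 0.0000 0.0000 0.0000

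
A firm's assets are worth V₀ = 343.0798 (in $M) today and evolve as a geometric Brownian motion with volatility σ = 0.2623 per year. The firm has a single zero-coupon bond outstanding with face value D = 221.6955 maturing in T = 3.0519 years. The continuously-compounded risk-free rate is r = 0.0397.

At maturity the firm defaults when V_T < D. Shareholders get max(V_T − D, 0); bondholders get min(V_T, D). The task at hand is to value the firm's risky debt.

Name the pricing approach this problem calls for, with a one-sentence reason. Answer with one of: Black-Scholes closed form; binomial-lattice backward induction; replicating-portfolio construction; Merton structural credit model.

framework: Merton structural credit model

Key observation: a levered firm with one bullet debt due at 3.0519 years is the canonical structural-credit setup: equity is a call on the firm's assets struck at the face value.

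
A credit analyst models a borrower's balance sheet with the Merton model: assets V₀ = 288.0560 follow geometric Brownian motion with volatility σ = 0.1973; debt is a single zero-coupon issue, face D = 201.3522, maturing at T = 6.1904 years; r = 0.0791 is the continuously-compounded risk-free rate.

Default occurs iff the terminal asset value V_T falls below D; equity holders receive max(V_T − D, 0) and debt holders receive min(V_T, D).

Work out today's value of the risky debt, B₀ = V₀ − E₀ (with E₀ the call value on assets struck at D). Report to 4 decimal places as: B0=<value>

Work the structural quantities from V₀ = 288.0560 against face 201.3522:
d₁ = [ln(V₀/D) + (r + σ²/2)T] / (σ√T)
   = [ln(288.0560/201.3522) + (0.0791 + 0.5·0.1973²)·6.1904] / (0.1973·√6.1904)
   = [0.358099 + 0.610148] / 0.490893 = 1.972423
d₂ = d₁ − σ√T = 1.972423 − 0.490893 = 1.481530
N(d₁) = 0.975719,  N(d₂) = 0.930767,  e^(−rT) = 0.612834
E₀ = V₀·N(d₁) − D·e^(−rT)·N(d₂)
   = 288.0560·0.975719 − 201.3522·0.612834·0.930767 = 166.209266
B₀ = V₀ − E₀ = 288.0560 − 166.209266 = 121.846734

B0=121.8467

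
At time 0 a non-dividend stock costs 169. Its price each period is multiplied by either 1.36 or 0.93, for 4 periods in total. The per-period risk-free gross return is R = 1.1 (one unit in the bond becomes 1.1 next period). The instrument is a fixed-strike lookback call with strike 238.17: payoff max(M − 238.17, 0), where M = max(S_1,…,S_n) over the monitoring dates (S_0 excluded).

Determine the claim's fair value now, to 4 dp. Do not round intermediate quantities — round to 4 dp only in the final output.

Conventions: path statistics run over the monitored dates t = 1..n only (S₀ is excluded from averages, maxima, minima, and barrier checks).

Set p* = 0.3953 (from d < R < u); the path-dependent value is the discounted p*-expectation over all price paths.
Enumerate all 2^4 = 16 price paths (U = up ×1.36, D = down ×0.93); each path with k up-moves has probability p*^k·(1−p*)^(4−k).
DDDD: M=157.1700, payoff=0.0000, prob=0.133666
UDDD: M=229.8400, payoff=0.0000, prob=0.087397
DUDD: M=213.7512, payoff=0.0000, prob=0.087397
UUDD: M=312.5824, payoff=74.4124, prob=0.057144
DDUD: M=198.7886, payoff=0.0000, prob=0.087397
UDUD: M=290.7016, payoff=52.5316, prob=0.057144
DUUD: M=290.7016, payoff=52.5316, prob=0.057144
UUUD: M=425.1121, payoff=186.9421, prob=0.037363
DDDU: M=184.8734, payoff=0.0000, prob=0.087397
UDDU: M=270.3525, payoff=32.1825, prob=0.057144
DUDU: M=270.3525, payoff=32.1825, prob=0.057144
UUDU: M=395.3542, payoff=157.1842, prob=0.037363
DDUU: M=270.3525, payoff=32.1825, prob=0.057144
UDUU: M=395.3542, payoff=157.1842, prob=0.037363
DUUU: M=395.3542, payoff=157.1842, prob=0.037363
UUUU: M=578.1524, payoff=339.9824, prob=0.024430
Price = Σ prob·payoff / R^4 = 48.682409 / 1.464100 = 33.2507

price = 33.2507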